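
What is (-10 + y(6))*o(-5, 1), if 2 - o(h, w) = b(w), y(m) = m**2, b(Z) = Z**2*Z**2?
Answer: 26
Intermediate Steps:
b(Z) = Z**4
o(h, w) = 2 - w**4
(-10 + y(6))*o(-5, 1) = (-10 + 6**2)*(2 - 1*1**4) = (-10 + 36)*(2 - 1*1) = 26*(2 - 1) = 26*1 = 26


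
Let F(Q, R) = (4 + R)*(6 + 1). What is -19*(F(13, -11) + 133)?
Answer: -1596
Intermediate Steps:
F(Q, R) = 28 + 7*R (F(Q, R) = (4 + R)*7 = 28 + 7*R)
-19*(F(13, -11) + 133) = -19*((28 + 7*(-11)) + 133) = -19*((28 - 77) + 133) = -19*(-49 + 133) = -19*84 = -1596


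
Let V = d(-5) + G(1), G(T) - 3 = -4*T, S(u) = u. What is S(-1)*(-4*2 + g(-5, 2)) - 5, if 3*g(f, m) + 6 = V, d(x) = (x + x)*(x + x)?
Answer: -28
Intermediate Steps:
G(T) = 3 - 4*T
d(x) = 4*x² (d(x) = (2*x)*(2*x) = 4*x²)
V = 99 (V = 4*(-5)² + (3 - 4*1) = 4*25 + (3 - 4) = 100 - 1 = 99)
g(f, m) = 31 (g(f, m) = -2 + (⅓)*99 = -2 + 33 = 31)
S(-1)*(-4*2 + g(-5, 2)) - 5 = -(-4*2 + 31) - 5 = -(-8 + 31) - 5 = -1*23 - 5 = -23 - 5 = -28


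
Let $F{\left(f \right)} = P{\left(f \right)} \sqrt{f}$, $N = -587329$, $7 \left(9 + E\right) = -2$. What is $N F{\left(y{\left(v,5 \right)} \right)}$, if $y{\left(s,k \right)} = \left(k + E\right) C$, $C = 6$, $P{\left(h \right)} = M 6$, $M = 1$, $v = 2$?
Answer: $- \frac{21143844 i \sqrt{35}}{7} \approx - 1.787 \cdot 10^{7} i$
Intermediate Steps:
$E = - \frac{65}{7}$ ($E = -9 + \frac{1}{7} \left(-2\right) = -9 - \frac{2}{7} = - \frac{65}{7} \approx -9.2857$)
$P{\left(h \right)} = 6$ ($P{\left(h \right)} = 1 \cdot 6 = 6$)
$y{\left(s,k \right)} = - \frac{390}{7} + 6 k$ ($y{\left(s,k \right)} = \left(k - \frac{65}{7}\right) 6 = \left(- \frac{65}{7} + k\right) 6 = - \frac{390}{7} + 6 k$)
$F{\left(f \right)} = 6 \sqrt{f}$
$N F{\left(y{\left(v,5 \right)} \right)} = - 587329 \cdot 6 \sqrt{- \frac{390}{7} + 6 \cdot 5} = - 587329 \cdot 6 \sqrt{- \frac{390}{7} + 30} = - 587329 \cdot 6 \sqrt{- \frac{180}{7}} = - 587329 \cdot 6 \frac{6 i \sqrt{35}}{7} = - 587329 \frac{36 i \sqrt{35}}{7} = - \frac{21143844 i \sqrt{35}}{7}$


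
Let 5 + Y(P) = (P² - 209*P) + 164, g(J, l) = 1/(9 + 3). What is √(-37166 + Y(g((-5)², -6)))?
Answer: I*√5331515/12 ≈ 192.42*I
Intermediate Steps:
g(J, l) = 1/12
Y(P) = 159 + P² - 209*P (Y(P) = -5 + ((P² - 209*P) + 164) = -5 + (164 + P² - 209*P) = 159 + P² - 209*P)
√(-37166 + Y(g((-5)², -6))) = √(-37166 + (159 + (1/12)² - 209*1/12)) = √(-37166 + (159 + 1/144 - 209/12)) = √(-37166 + 20389/144) = √(-5331515/144) = I*√5331515/12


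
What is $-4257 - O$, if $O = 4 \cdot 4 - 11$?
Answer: $-4262$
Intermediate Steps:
$O = 5$ ($O = 16 - 11 = 5$)
$-4257 - O = -4257 - 5 = -4262$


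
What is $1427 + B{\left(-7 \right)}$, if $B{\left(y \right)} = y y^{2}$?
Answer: $1084$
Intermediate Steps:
$B{\left(y \right)} = y^{3}$
$1427 + B{\left(-7 \right)} = 1427 + \left(-7\right)^{3} = 1427 - 343 = 1084$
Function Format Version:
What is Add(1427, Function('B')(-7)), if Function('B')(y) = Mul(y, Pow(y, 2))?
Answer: 1084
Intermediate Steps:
Function('B')(y) = Pow(y, 3)
Add(1427, Function('B')(-7)) = Add(1427, Pow(-7, 3)) = Add(1427, -343) = 1084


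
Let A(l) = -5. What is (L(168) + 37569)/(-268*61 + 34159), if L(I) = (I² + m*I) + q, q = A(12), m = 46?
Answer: 73516/17811 ≈ 4.1276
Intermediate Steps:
q = -5
L(I) = -5 + I² + 46*I (L(I) = (I² + 46*I) - 5 = -5 + I² + 46*I)
(L(168) + 37569)/(-268*61 + 34159) = ((-5 + 168² + 46*168) + 37569)/(-268*61 + 34159) = ((-5 + 28224 + 7728) + 37569)/(-16348 + 34159) = (35947 + 37569)/17811 = 73516*(1/17811) = 73516/17811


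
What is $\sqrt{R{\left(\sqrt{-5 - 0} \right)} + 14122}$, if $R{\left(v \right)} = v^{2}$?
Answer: $\sqrt{14117} \approx 118.81$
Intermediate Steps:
$\sqrt{R{\left(\sqrt{-5 - 0} \right)} + 14122} = \sqrt{\left(\sqrt{-5 - 0}\right)^{2} + 14122} = \sqrt{\left(\sqrt{-5 + 0}\right)^{2} + 14122} = \sqrt{\left(\sqrt{-5}\right)^{2} + 14122} = \sqrt{\left(i \sqrt{5}\right)^{2} + 14122} = \sqrt{-5 + 14122} = \sqrt{14117}$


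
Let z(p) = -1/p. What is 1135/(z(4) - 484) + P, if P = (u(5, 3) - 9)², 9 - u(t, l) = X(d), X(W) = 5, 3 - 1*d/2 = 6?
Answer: 43885/1937 ≈ 22.656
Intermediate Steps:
d = -6 (d = 6 - 2*6 = 6 - 12 = -6)
u(t, l) = 4 (u(t, l) = 9 - 1*5 = 9 - 5 = 4)
P = 25 (P = (4 - 9)² = (-5)² = 25)
1135/(z(4) - 484) + P = 1135/(-1/4 - 484) + 25 = 1135/(-1*¼ - 484) + 25 = 1135/(-¼ - 484) + 25 = 1135/(-1937/4) + 25 = 1135*(-4/1937) + 25 = -4540/1937 + 25 = 43885/1937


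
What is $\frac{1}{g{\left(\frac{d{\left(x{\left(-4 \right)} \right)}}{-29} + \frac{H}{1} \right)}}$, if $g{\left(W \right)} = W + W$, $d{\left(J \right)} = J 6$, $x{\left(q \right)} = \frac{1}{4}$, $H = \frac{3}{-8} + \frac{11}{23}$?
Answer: $\frac{2668}{275} \approx 9.7018$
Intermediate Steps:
$H = \frac{19}{184}$ ($H = 3 \left(- \frac{1}{8}\right) + 11 \cdot \frac{1}{23} = - \frac{3}{8} + \frac{11}{23} = \frac{19}{184} \approx 0.10326$)
$x{\left(q \right)} = \frac{1}{4}$
$d{\left(J \right)} = 6 J$
$g{\left(W \right)} = 2 W$
$\frac{1}{g{\left(\frac{d{\left(x{\left(-4 \right)} \right)}}{-29} + \frac{H}{1} \right)}} = \frac{1}{2 \left(\frac{6 \cdot \frac{1}{4}}{-29} + \frac{19}{184 \cdot 1}\right)} = \frac{1}{2 \left(\frac{3}{2} \left(- \frac{1}{29}\right) + \frac{19}{184} \cdot 1\right)} = \frac{1}{2 \left(- \frac{3}{58} + \frac{19}{184}\right)} = \frac{1}{2 \cdot \frac{275}{5336}} = \frac{1}{\frac{275}{2668}} = \frac{2668}{275}$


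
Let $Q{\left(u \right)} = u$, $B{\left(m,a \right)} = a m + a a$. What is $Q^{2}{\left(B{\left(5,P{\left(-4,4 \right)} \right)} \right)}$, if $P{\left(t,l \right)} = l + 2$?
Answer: $4356$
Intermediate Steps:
$P{\left(t,l \right)} = 2 + l$
$B{\left(m,a \right)} = a^{2} + a m$ ($B{\left(m,a \right)} = a m + a^{2} = a^{2} + a m$)
$Q^{2}{\left(B{\left(5,P{\left(-4,4 \right)} \right)} \right)} = \left(\left(2 + 4\right) \left(\left(2 + 4\right) + 5\right)\right)^{2} = \left(6 \left(6 + 5\right)\right)^{2} = \left(6 \cdot 11\right)^{2} = 66^{2} = 4356$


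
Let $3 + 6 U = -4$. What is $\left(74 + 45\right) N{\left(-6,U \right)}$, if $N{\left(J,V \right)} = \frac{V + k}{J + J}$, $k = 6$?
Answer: $- \frac{3451}{72} \approx -47.931$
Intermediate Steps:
$U = - \frac{7}{6}$ ($U = - \frac{1}{2} + \frac{1}{6} \left(-4\right) = - \frac{1}{2} - \frac{2}{3} = - \frac{7}{6} \approx -1.1667$)
$N{\left(J,V \right)} = \frac{6 + V}{2 J}$ ($N{\left(J,V \right)} = \frac{V + 6}{J + J} = \frac{6 + V}{2 J}$)
$\left(74 + 45\right) N{\left(-6,U \right)} = \left(74 + 45\right) \frac{6 - \frac{7}{6}}{2 \left(-6\right)} = 119 \cdot \frac{1}{2} \left(- \frac{1}{6}\right) \frac{29}{6} = 119 \left(- \frac{29}{72}\right) = - \frac{3451}{72}$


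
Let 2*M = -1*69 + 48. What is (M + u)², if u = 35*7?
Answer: 219961/4 ≈ 54990.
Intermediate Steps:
M = -21/2 (M = (-1*69 + 48)/2 = (-69 + 48)/2 = (½)*(-21) = -21/2 ≈ -10.500)
u = 245
(M + u)² = (-21/2 + 245)² = (469/2)² = 219961/4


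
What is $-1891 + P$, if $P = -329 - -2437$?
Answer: $217$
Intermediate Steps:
$P = 2108$ ($P = -329 + 2437 = 2108$)
$-1891 + P = -1891 + 2108 = 217$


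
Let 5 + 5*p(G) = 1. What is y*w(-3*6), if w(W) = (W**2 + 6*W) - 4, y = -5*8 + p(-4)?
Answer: -43248/5 ≈ -8649.6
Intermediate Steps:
p(G) = -4/5 (p(G) = -1 + (1/5)*1 = -1 + 1/5 = -4/5)
y = -204/5 (y = -5*8 - 4/5 = -40 - 4/5 = -204/5 ≈ -40.800)
w(W) = -4 + W**2 + 6*W
y*w(-3*6) = -204*(-4 + (-3*6)**2 + 6*(-3*6))/5 = -204*(-4 + (-18)**2 + 6*(-18))/5 = -204*(-4 + 324 - 108)/5 = -204/5*212 = -43248/5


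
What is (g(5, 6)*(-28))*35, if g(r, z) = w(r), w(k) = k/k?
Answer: -980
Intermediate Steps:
w(k) = 1
g(r, z) = 1
(g(5, 6)*(-28))*35 = (1*(-28))*35 = -28*35 = -980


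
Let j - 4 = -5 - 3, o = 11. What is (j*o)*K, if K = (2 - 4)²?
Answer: -176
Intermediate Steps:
K = 4 (K = (-2)² = 4)
j = -4 (j = 4 + (-5 - 3) = 4 - 8 = -4)
(j*o)*K = -4*11*4 = -44*4 = -176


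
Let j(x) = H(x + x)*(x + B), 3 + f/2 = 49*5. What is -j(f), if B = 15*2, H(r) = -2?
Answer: 1028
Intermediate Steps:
B = 30
f = 484 (f = -6 + 2*(49*5) = -6 + 2*245 = -6 + 490 = 484)
j(x) = -60 - 2*x (j(x) = -2*(x + 30) = -2*(30 + x) = -60 - 2*x)
-j(f) = -(-60 - 2*484) = -(-60 - 968) = -1*(-1028) = 1028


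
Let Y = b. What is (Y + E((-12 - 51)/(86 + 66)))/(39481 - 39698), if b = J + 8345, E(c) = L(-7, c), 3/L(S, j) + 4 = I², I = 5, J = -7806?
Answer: -3774/1519 ≈ -2.4845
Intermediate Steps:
L(S, j) = ⅐ (L(S, j) = 3/(-4 + 5²) = 3/(-4 + 25) = 3/21 = 3*(1/21) = ⅐)
E(c) = ⅐
b = 539 (b = -7806 + 8345 = 539)
Y = 539
(Y + E((-12 - 51)/(86 + 66)))/(39481 - 39698) = (539 + ⅐)/(39481 - 39698) = (3774/7)/(-217) = (3774/7)*(-1/217) = -3774/1519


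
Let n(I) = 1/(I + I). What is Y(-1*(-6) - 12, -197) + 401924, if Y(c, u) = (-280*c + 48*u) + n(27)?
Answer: 21283993/54 ≈ 3.9415e+5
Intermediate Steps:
n(I) = 1/(2*I)
Y(c, u) = 1/54 - 280*c + 48*u (Y(c, u) = (-280*c + 48*u) + (1/2)/27 = (-280*c + 48*u) + (1/2)*(1/27) = (-280*c + 48*u) + 1/54 = 1/54 - 280*c + 48*u)
Y(-1*(-6) - 12, -197) + 401924 = (1/54 - 280*(-1*(-6) - 12) + 48*(-197)) + 401924 = (1/54 - 280*(6 - 12) - 9456) + 401924 = (1/54 - 280*(-6) - 9456) + 401924 = (1/54 + 1680 - 9456) + 401924 = -419903/54 + 401924 = 21283993/54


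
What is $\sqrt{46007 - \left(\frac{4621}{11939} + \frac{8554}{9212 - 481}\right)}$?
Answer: $\frac{\sqrt{499890511646062975754}}{104239409} \approx 214.49$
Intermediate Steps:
$\sqrt{46007 - \left(\frac{4621}{11939} + \frac{8554}{9212 - 481}\right)} = \sqrt{46007 - \left(\frac{4621}{11939} + \frac{8554}{8731}\right)} = \sqrt{46007 - \frac{142472157}{104239409}} = \sqrt{\frac{4795600017706}{104239409}} = \frac{\sqrt{499890511646062975754}}{104239409}$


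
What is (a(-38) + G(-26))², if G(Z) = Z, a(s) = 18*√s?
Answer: -11636 - 936*I*√38 ≈ -11636.0 - 5769.9*I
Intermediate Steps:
(a(-38) + G(-26))² = (18*√(-38) - 26)² = (18*(I*√38) - 26)² = (18*I*√38 - 26)² = (-26 + 18*I*√38)²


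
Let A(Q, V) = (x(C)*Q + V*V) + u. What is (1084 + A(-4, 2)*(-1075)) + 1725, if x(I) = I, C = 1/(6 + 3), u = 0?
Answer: -9119/9 ≈ -1013.2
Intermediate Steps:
C = 1/9 ≈ 0.11111
A(Q, V) = V**2 + Q/9 (A(Q, V) = (Q/9 + V*V) + 0 = (Q/9 + V**2) + 0 = (V**2 + Q/9) + 0 = V**2 + Q/9)
(1084 + A(-4, 2)*(-1075)) + 1725 = (1084 + (2**2 + (1/9)*(-4))*(-1075)) + 1725 = (1084 + (4 - 4/9)*(-1075)) + 1725 = (1084 + (32/9)*(-1075)) + 1725 = (1084 - 34400/9) + 1725 = -24644/9 + 1725 = -9119/9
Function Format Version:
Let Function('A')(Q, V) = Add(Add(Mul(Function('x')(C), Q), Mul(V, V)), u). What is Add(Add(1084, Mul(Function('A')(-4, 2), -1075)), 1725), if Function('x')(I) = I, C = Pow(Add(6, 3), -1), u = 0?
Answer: Rational(-9119, 9) ≈ -1013.2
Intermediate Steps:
C = Rational(1, 9) (C = Pow(9, -1) = Rational(1, 9) ≈ 0.11111)
Function('A')(Q, V) = Add(Pow(V, 2), Mul(Rational(1, 9), Q)) (Function('A')(Q, V) = Add(Add(Mul(Rational(1, 9), Q), Mul(V, V)), 0) = Add(Add(Mul(Rational(1, 9), Q), Pow(V, 2)), 0) = Add(Add(Pow(V, 2), Mul(Rational(1, 9), Q)), 0) = Add(Pow(V, 2), Mul(Rational(1, 9), Q)))
Add(Add(1084, Mul(Function('A')(-4, 2), -1075)), 1725) = Add(Add(1084, Mul(Add(Pow(2, 2), Mul(Rational(1, 9), -4)), -1075)), 1725) = Add(Add(1084, Mul(Add(4, Rational(-4, 9)), -1075)), 1725) = Add(Add(1084, Mul(Rational(32, 9), -1075)), 1725) = Add(Add(1084, Rational(-34400, 9)), 1725) = Add(Rational(-24644, 9), 1725) = Rational(-9119, 9)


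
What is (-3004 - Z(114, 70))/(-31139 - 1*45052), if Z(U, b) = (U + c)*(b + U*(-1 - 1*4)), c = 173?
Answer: -46832/25397 ≈ -1.8440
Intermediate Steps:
Z(U, b) = (173 + U)*(b - 5*U) (Z(U, b) = (U + 173)*(b + U*(-1 - 1*4)) = (173 + U)*(b + U*(-1 - 4)) = (173 + U)*(b + U*(-5)) = (173 + U)*(b - 5*U))
(-3004 - Z(114, 70))/(-31139 - 1*45052) = (-3004 - (-865*114 - 5*114² + 173*70 + 114*70))/(-31139 - 1*45052) = (-3004 - (-98610 - 5*12996 + 12110 + 7980))/(-31139 - 45052) = (-3004 - (-98610 - 64980 + 12110 + 7980))/(-76191) = (-3004 - 1*(-143500))*(-1/76191) = (-3004 + 143500)*(-1/76191) = 140496*(-1/76191) = -46832/25397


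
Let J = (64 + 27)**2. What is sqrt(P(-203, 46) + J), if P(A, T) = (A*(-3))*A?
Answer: 7*I*sqrt(2354) ≈ 339.63*I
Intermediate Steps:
P(A, T) = -3*A**2 (P(A, T) = (-3*A)*A = -3*A**2)
J = 8281 (J = 91**2 = 8281)
sqrt(P(-203, 46) + J) = sqrt(-3*(-203)**2 + 8281) = sqrt(-3*41209 + 8281) = sqrt(-123627 + 8281) = sqrt(-115346) = 7*I*sqrt(2354)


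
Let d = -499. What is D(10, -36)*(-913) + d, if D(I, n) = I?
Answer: -9629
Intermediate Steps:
D(10, -36)*(-913) + d = 10*(-913) - 499 = -9130 - 499 = -9629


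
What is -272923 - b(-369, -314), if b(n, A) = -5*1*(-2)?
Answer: -272933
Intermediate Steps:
b(n, A) = 10 (b(n, A) = -5*(-2) = 10)
-272923 - b(-369, -314) = -272923 - 1*10 = -272923 - 10 = -272933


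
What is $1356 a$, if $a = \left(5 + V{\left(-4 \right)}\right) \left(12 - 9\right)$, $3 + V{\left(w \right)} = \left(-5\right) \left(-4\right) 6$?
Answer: $496296$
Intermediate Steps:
$V{\left(w \right)} = 117$ ($V{\left(w \right)} = -3 + \left(-5\right) \left(-4\right) 6 = -3 + 20 \cdot 6 = -3 + 120 = 117$)
$a = 366$ ($a = \left(5 + 117\right) \left(12 - 9\right) = 122 \cdot 3 = 366$)
$1356 a = 1356 \cdot 366 = 496296$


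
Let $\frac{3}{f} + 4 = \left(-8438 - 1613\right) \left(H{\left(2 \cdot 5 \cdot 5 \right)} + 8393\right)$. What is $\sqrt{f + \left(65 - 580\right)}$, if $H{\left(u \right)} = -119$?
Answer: $\frac{i \sqrt{3561696011458815194}}{83161978} \approx 22.694 i$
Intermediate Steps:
$f = - \frac{3}{83161978}$ ($f = \frac{3}{-4 + \left(-8438 - 1613\right) \left(-119 + 8393\right)} = \frac{3}{-4 - 83161974} = \frac{3}{-83161978} = 3 \left(- \frac{1}{83161978}\right) = - \frac{3}{83161978} \approx -3.6074 \cdot 10^{-8}$)
$\sqrt{f + \left(65 - 580\right)} = \sqrt{- \frac{3}{83161978} + \left(65 - 580\right)} = \sqrt{- \frac{3}{83161978} - 515} = \sqrt{- \frac{42828418673}{83161978}} = \frac{i \sqrt{3561696011458815194}}{83161978}$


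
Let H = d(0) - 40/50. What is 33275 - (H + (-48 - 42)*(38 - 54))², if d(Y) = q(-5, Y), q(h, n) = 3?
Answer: -51166646/25 ≈ -2.0467e+6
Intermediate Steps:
d(Y) = 3
H = 11/5 (H = 3 - 40/50 = 3 - 40*1/50 = 3 - ⅘ = 11/5 ≈ 2.2000)
33275 - (H + (-48 - 42)*(38 - 54))² = 33275 - (11/5 + (-48 - 42)*(38 - 54))² = 33275 - (11/5 - 90*(-16))² = 33275 - (11/5 + 1440)² = 33275 - (7211/5)² = 33275 - 1*51998521/25 = 33275 - 51998521/25 = -51166646/25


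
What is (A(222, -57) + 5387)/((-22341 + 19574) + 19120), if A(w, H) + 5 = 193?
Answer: 5575/16353 ≈ 0.34092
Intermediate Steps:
A(w, H) = 188 (A(w, H) = -5 + 193 = 188)
(A(222, -57) + 5387)/((-22341 + 19574) + 19120) = (188 + 5387)/((-22341 + 19574) + 19120) = 5575/(-2767 + 19120) = 5575/16353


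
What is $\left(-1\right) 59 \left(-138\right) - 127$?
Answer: $8015$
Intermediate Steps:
$\left(-1\right) 59 \left(-138\right) - 127 = \left(-59\right) \left(-138\right) - 127 = 8142 - 127 = 8015$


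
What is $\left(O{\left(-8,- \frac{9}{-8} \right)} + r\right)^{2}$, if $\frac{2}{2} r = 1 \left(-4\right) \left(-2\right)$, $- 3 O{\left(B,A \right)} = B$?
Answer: $\frac{1024}{9} \approx 113.78$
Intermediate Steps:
$O{\left(B,A \right)} = - \frac{B}{3}$
$r = 8$ ($r = 1 \left(-4\right) \left(-2\right) = \left(-4\right) \left(-2\right) = 8$)
$\left(O{\left(-8,- \frac{9}{-8} \right)} + r\right)^{2} = \left(\left(- \frac{1}{3}\right) \left(-8\right) + 8\right)^{2} = \left(\frac{8}{3} + 8\right)^{2} = \left(\frac{32}{3}\right)^{2} = \frac{1024}{9}$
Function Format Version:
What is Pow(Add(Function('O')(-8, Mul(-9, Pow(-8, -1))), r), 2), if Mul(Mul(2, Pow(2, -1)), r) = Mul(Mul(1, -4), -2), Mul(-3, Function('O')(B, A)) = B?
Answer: Rational(1024, 9) ≈ 113.78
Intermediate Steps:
Function('O')(B, A) = Mul(Rational(-1, 3), B)
r = 8 (r = Mul(Mul(1, -4), -2) = Mul(-4, -2) = 8)
Pow(Add(Function('O')(-8, Mul(-9, Pow(-8, -1))), r), 2) = Pow(Add(Mul(Rational(-1, 3), -8), 8), 2) = Pow(Add(Rational(8, 3), 8), 2) = Pow(Rational(32, 3), 2) = Rational(1024, 9)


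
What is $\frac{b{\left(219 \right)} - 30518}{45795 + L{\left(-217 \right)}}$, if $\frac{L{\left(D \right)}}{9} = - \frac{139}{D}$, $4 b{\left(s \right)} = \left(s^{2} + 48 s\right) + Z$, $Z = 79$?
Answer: $- \frac{1722980}{4969383} \approx -0.34672$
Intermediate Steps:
$b{\left(s \right)} = \frac{79}{4} + 12 s + \frac{s^{2}}{4}$ ($b{\left(s \right)} = \frac{\left(s^{2} + 48 s\right) + 79}{4} = \frac{79 + s^{2} + 48 s}{4} = \frac{79}{4} + 12 s + \frac{s^{2}}{4}$)
$L{\left(D \right)} = - \frac{1251}{D}$ ($L{\left(D \right)} = 9 \left(- \frac{139}{D}\right) = - \frac{1251}{D}$)
$\frac{b{\left(219 \right)} - 30518}{45795 + L{\left(-217 \right)}} = \frac{\left(\frac{79}{4} + 12 \cdot 219 + \frac{219^{2}}{4}\right) - 30518}{45795 - \frac{1251}{-217}} = \frac{\left(\frac{79}{4} + 2628 + \frac{1}{4} \cdot 47961\right) - 30518}{45795 - - \frac{1251}{217}} = \frac{\left(\frac{79}{4} + 2628 + \frac{47961}{4}\right) - 30518}{45795 + \frac{1251}{217}} = \frac{14638 - 30518}{\frac{9938766}{217}} = \left(-15880\right) \frac{217}{9938766} = - \frac{1722980}{4969383}$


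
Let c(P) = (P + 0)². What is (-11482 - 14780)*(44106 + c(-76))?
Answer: -1310001084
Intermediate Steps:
c(P) = P²
(-11482 - 14780)*(44106 + c(-76)) = (-11482 - 14780)*(44106 + (-76)²) = -26262*(44106 + 5776) = -26262*49882 = -1310001084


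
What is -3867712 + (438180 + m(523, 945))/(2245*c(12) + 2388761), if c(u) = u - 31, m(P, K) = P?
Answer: -9074061890769/2346106 ≈ -3.8677e+6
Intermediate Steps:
c(u) = -31 + u
-3867712 + (438180 + m(523, 945))/(2245*c(12) + 2388761) = -3867712 + (438180 + 523)/(2245*(-31 + 12) + 2388761) = -3867712 + 438703/(2245*(-19) + 2388761) = -3867712 + 438703/(-42655 + 2388761) = -3867712 + 438703/2346106 = -9074061890769/2346106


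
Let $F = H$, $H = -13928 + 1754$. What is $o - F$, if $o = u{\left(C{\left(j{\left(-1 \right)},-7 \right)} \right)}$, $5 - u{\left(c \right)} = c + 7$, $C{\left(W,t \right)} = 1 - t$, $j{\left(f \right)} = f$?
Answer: $12164$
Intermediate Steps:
$u{\left(c \right)} = -2 - c$ ($u{\left(c \right)} = 5 - \left(c + 7\right) = 5 - \left(7 + c\right) = -2 - c$)
$H = -12174$
$F = -12174$
$o = -10$ ($o = -2 - \left(1 - -7\right) = -2 - \left(1 + 7\right) = -2 - 8 = -10$)
$o - F = -10 - -12174 = -10 + 12174 = 12164$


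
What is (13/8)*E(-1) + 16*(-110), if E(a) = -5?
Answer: -14145/8 ≈ -1768.1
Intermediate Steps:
(13/8)*E(-1) + 16*(-110) = (13/8)*(-5) + 16*(-110) = (13*(⅛))*(-5) - 1760 = (13/8)*(-5) - 1760 = -65/8 - 1760 = -14145/8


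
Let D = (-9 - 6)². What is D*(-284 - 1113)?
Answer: -314325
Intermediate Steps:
D = 225 (D = (-15)² = 225)
D*(-284 - 1113) = 225*(-284 - 1113) = 225*(-1397) = -314325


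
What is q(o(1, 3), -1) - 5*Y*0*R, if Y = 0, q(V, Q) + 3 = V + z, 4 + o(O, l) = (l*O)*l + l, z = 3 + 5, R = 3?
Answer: 13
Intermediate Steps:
z = 8
o(O, l) = -4 + l + O*l² (o(O, l) = -4 + ((l*O)*l + l) = -4 + ((O*l)*l + l) = -4 + (O*l² + l) = -4 + (l + O*l²) = -4 + l + O*l²)
q(V, Q) = 5 + V (q(V, Q) = -3 + (V + 8) = -3 + (8 + V) = 5 + V)
q(o(1, 3), -1) - 5*Y*0*R = (5 + (-4 + 3 + 1*3²)) - 5*0*0*3 = (5 + (-4 + 3 + 1*9)) - 0*3 = (5 + (-4 + 3 + 9)) - 5*0 = (5 + 8) + 0 = 13 + 0 = 13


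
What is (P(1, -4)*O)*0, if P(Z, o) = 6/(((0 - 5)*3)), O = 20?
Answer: 0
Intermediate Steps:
P(Z, o) = -⅖ (P(Z, o) = 6/((-5*3)) = 6/(-15) = 6*(-1/15) = -⅖)
(P(1, -4)*O)*0 = -⅖*20*0 = -8*0 = 0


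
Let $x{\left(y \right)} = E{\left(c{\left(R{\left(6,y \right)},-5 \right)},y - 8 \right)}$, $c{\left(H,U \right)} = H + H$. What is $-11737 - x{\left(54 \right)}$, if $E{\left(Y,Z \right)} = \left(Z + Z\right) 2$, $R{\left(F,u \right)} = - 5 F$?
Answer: $-11921$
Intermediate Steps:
$c{\left(H,U \right)} = 2 H$
$E{\left(Y,Z \right)} = 4 Z$ ($E{\left(Y,Z \right)} = 2 Z 2 = 4 Z$)
$x{\left(y \right)} = -32 + 4 y$ ($x{\left(y \right)} = 4 \left(y - 8\right) = 4 \left(-8 + y\right) = -32 + 4 y$)
$-11737 - x{\left(54 \right)} = -11737 - \left(-32 + 4 \cdot 54\right) = -11737 - \left(-32 + 216\right) = -11737 - 184 = -11921$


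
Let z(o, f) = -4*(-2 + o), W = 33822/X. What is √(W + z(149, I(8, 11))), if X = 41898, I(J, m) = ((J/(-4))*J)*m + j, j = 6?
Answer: I*√28632862761/6983 ≈ 24.232*I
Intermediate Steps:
I(J, m) = 6 - m*J²/4 (I(J, m) = ((J/(-4))*J)*m + 6 = ((J*(-¼))*J)*m + 6 = ((-J/4)*J)*m + 6 = (-J²/4)*m + 6 = -m*J²/4 + 6 = 6 - m*J²/4)
W = 5637/6983 (W = 33822/41898 = 33822*(1/41898) = 5637/6983 ≈ 0.80725)
z(o, f) = 8 - 4*o
√(W + z(149, I(8, 11))) = √(5637/6983 + (8 - 4*149)) = √(5637/6983 + (8 - 596)) = √(5637/6983 - 588) = √(-4100367/6983) = I*√28632862761/6983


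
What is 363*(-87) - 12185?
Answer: -43766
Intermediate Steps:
363*(-87) - 12185 = -31581 - 12185 = -43766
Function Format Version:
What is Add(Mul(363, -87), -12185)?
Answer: -43766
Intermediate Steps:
Add(Mul(363, -87), -12185) = Add(-31581, -12185) = -43766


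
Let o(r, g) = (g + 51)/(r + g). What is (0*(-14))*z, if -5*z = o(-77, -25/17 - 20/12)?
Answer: 0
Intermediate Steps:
o(r, g) = (51 + g)/(g + r)
z = 2441/20435 (z = -(51 + (-25/17 - 20/12))/(5*((-25/17 - 20/12) - 77)) = -(51 + (-25*1/17 - 20*1/12))/(5*((-25*1/17 - 20*1/12) - 77)) = -(51 + (-25/17 - 5/3))/(5*((-25/17 - 5/3) - 77)) = -(51 - 160/51)/(5*(-160/51 - 77)) = -2441/(5*(-4087/51)*51) = -(-51)*2441/(20435*51) = -⅕*(-2441/4087) = 2441/20435 ≈ 0.11945)
(0*(-14))*z = (0*(-14))*(2441/20435) = 0*(2441/20435) = 0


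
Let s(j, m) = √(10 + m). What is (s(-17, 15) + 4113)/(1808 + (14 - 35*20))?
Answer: 2059/561 ≈ 3.6702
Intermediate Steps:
(s(-17, 15) + 4113)/(1808 + (14 - 35*20)) = (√(10 + 15) + 4113)/(1808 + (14 - 35*20)) = (√25 + 4113)/(1808 + (14 - 700)) = (5 + 4113)/(1808 - 686) = 4118/1122 = 4118*(1/1122) = 2059/561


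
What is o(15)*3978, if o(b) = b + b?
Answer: 119340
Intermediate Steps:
o(b) = 2*b
o(15)*3978 = (2*15)*3978 = 30*3978 = 119340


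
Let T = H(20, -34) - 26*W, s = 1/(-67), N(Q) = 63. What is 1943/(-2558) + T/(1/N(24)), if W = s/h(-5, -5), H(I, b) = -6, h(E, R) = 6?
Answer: -64215755/171386 ≈ -374.69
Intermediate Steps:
s = -1/67 ≈ -0.014925
W = -1/402 (W = -1/67/6 = -1/67*⅙ = -1/402 ≈ -0.0024876)
T = -1193/201 (T = -6 - 26*(-1/402) = -6 + 13/201 = -1193/201 ≈ -5.9353)
1943/(-2558) + T/(1/N(24)) = 1943/(-2558) - 1193/(201*(1/63)) = 1943*(-1/2558) - 1193/(201*1/63) = -1943/2558 - 1193/201*63 = -1943/2558 - 25053/67 = -64215755/171386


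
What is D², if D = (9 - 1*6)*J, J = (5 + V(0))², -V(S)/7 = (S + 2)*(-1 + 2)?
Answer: 59049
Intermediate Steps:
V(S) = -14 - 7*S (V(S) = -7*(S + 2)*(-1 + 2) = -7*(2 + S) = -14 - 7*S)
J = 81 (J = (5 + (-14 - 7*0))² = (5 + (-14 + 0))² = (5 - 14)² = (-9)² = 81)
D = 243 (D = (9 - 1*6)*81 = (9 - 6)*81 = 3*81 = 243)
D² = 243² = 59049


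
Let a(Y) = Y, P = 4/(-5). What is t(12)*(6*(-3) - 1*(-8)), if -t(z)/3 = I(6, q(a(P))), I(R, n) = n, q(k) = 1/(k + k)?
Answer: -75/4 ≈ -18.750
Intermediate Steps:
P = -4/5 (P = 4*(-1/5) = -4/5 ≈ -0.80000)
q(k) = 1/(2*k)
t(z) = 15/8 (t(z) = -3/(2*(-4/5)) = -3*(-5)/(2*4) = -3*(-5/8) = 15/8)
t(12)*(6*(-3) - 1*(-8)) = 15*(6*(-3) - 1*(-8))/8 = 15*(-18 + 8)/8 = (15/8)*(-10) = -75/4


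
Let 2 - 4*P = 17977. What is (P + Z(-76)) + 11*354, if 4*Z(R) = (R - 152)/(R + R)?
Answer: -4795/8 ≈ -599.38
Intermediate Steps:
P = -17975/4 (P = ½ - ¼*17977 = ½ - 17977/4 = -17975/4 ≈ -4493.8)
Z(R) = (-152 + R)/(8*R) (Z(R) = ((R - 152)/(R + R))/4 = ((-152 + R)/((2*R)))/4 = ((-152 + R)*(1/(2*R)))/4 = ((-152 + R)/(2*R))/4 = (-152 + R)/(8*R))
(P + Z(-76)) + 11*354 = (-17975/4 + (⅛)*(-152 - 76)/(-76)) + 11*354 = (-17975/4 + (⅛)*(-1/76)*(-228)) + 3894 = (-17975/4 + 3/8) + 3894 = -35947/8 + 3894 = -4795/8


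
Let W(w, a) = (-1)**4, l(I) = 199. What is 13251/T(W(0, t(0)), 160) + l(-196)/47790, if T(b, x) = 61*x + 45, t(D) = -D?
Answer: 127043297/93716190 ≈ 1.3556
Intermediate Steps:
W(w, a) = 1
T(b, x) = 45 + 61*x
13251/T(W(0, t(0)), 160) + l(-196)/47790 = 13251/(45 + 61*160) + 199/47790 = 13251/(45 + 9760) + 199*(1/47790) = 13251/9805 + 199/47790 = 127043297/93716190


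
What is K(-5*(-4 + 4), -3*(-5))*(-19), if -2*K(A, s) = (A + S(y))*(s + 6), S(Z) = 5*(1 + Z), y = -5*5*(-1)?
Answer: 25935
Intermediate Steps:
y = 25 (y = -25*(-1) = 25)
S(Z) = 5 + 5*Z
K(A, s) = -(6 + s)*(130 + A)/2 (K(A, s) = -(A + (5 + 5*25))*(s + 6)/2 = -(A + (5 + 125))*(6 + s)/2 = -(A + 130)*(6 + s)/2 = -(130 + A)*(6 + s)/2 = -(6 + s)*(130 + A)/2)
K(-5*(-4 + 4), -3*(-5))*(-19) = (-390 - (-195)*(-5) - (-15)*(-4 + 4) - (-5*(-4 + 4))*(-3*(-5))/2)*(-19) = (-390 - 65*15 - (-15)*0 - ½*(-5*0)*15)*(-19) = (-390 - 975 - 3*0 - ½*0*15)*(-19) = (-390 - 975 + 0 + 0)*(-19) = -1365*(-19) = 25935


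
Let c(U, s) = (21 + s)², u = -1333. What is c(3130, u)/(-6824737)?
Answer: -41984/166457 ≈ -0.25222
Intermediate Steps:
c(3130, u)/(-6824737) = (21 - 1333)²/(-6824737) = (-1312)²*(-1/6824737) = 1721344*(-1/6824737) = -41984/166457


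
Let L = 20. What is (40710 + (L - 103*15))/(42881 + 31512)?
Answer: 39185/74393 ≈ 0.52673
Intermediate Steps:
(40710 + (L - 103*15))/(42881 + 31512) = (40710 + (20 - 103*15))/(42881 + 31512) = (40710 + (20 - 1545))/74393 = (40710 - 1525)*(1/74393) = 39185*(1/74393) = 39185/74393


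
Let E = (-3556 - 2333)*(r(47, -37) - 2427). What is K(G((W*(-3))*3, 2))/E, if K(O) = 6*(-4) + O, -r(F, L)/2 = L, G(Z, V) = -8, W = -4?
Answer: -32/13856817 ≈ -2.3093e-6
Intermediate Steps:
r(F, L) = -2*L
K(O) = -24 + O
E = 13856817 (E = (-3556 - 2333)*(-2*(-37) - 2427) = -5889*(74 - 2427) = -5889*(-2353) = 13856817)
K(G((W*(-3))*3, 2))/E = (-24 - 8)/13856817 = -32*1/13856817 = -32/13856817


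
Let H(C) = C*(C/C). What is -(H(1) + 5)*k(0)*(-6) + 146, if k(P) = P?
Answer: 146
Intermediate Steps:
H(C) = C (H(C) = C*1 = C)
-(H(1) + 5)*k(0)*(-6) + 146 = -(1 + 5)*0*(-6) + 146 = -6*0*(-6) + 146 = -1*0*(-6) + 146 = 0*(-6) + 146 = 0 + 146 = 146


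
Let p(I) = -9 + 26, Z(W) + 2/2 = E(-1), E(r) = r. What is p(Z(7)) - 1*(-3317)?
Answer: 3334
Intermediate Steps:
Z(W) = -2 (Z(W) = -1 - 1 = -2)
p(I) = 17
p(Z(7)) - 1*(-3317) = 17 - 1*(-3317) = 17 + 3317 = 3334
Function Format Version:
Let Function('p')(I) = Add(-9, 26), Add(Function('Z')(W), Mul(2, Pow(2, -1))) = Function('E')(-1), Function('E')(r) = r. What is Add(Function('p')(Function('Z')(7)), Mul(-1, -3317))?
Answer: 3334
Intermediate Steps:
Function('Z')(W) = -2 (Function('Z')(W) = Add(-1, -1) = -2)
Function('p')(I) = 17
Add(Function('p')(Function('Z')(7)), Mul(-1, -3317)) = Add(17, Mul(-1, -3317)) = Add(17, 3317) = 3334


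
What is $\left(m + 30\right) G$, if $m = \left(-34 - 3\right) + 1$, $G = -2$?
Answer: $12$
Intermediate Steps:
$m = -36$ ($m = -37 + 1 = -36$)
$\left(m + 30\right) G = \left(-36 + 30\right) \left(-2\right) = \left(-6\right) \left(-2\right) = 12$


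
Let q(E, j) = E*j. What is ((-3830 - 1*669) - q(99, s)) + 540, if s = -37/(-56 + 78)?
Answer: -7585/2 ≈ -3792.5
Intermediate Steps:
s = -37/22 ≈ -1.6818
((-3830 - 1*669) - q(99, s)) + 540 = ((-3830 - 1*669) - 99*(-37)/22) + 540 = ((-3830 - 669) - 1*(-333/2)) + 540 = (-4499 + 333/2) + 540 = -8665/2 + 540 = -7585/2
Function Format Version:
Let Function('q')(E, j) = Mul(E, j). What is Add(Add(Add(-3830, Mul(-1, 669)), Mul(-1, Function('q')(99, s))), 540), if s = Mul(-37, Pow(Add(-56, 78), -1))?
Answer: Rational(-7585, 2) ≈ -3792.5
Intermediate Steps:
s = Rational(-37, 22) (s = Mul(-37, Pow(22, -1)) = Mul(-37, Rational(1, 22)) = Rational(-37, 22) ≈ -1.6818)
Add(Add(Add(-3830, Mul(-1, 669)), Mul(-1, Function('q')(99, s))), 540) = Add(Add(Add(-3830, Mul(-1, 669)), Mul(-1, Mul(99, Rational(-37, 22)))), 540) = Add(Add(Add(-3830, -669), Mul(-1, Rational(-333, 2))), 540) = Add(Add(-4499, Rational(333, 2)), 540) = Add(Rational(-8665, 2), 540) = Rational(-7585, 2)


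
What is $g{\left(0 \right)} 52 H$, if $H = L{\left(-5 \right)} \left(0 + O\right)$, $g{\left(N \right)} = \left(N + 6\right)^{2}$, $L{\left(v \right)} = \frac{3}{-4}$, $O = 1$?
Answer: $-1404$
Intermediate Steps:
$L{\left(v \right)} = - \frac{3}{4}$ ($L{\left(v \right)} = 3 \left(- \frac{1}{4}\right) = - \frac{3}{4}$)
$g{\left(N \right)} = \left(6 + N\right)^{2}$
$H = - \frac{3}{4}$ ($H = - \frac{3 \left(0 + 1\right)}{4} = \left(- \frac{3}{4}\right) 1 = - \frac{3}{4} \approx -0.75$)
$g{\left(0 \right)} 52 H = \left(6 + 0\right)^{2} \cdot 52 \left(- \frac{3}{4}\right) = 6^{2} \cdot 52 \left(- \frac{3}{4}\right) = 36 \cdot 52 \left(- \frac{3}{4}\right) = 1872 \left(- \frac{3}{4}\right) = -1404$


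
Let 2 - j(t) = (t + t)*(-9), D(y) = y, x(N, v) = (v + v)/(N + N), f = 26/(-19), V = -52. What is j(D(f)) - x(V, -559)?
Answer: -2537/76 ≈ -33.382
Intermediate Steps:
f = -26/19 (f = 26*(-1/19) = -26/19 ≈ -1.3684)
x(N, v) = v/N (x(N, v) = (2*v)/((2*N)) = (2*v)*(1/(2*N)) = v/N)
j(t) = 2 + 18*t (j(t) = 2 - (t + t)*(-9) = 2 - 2*t*(-9) = 2 - (-18)*t = 2 + 18*t)
j(D(f)) - x(V, -559) = (2 + 18*(-26/19)) - (-559)/(-52) = (2 - 468/19) - (-559)*(-1)/52 = -430/19 - 1*43/4 = -430/19 - 43/4 = -2537/76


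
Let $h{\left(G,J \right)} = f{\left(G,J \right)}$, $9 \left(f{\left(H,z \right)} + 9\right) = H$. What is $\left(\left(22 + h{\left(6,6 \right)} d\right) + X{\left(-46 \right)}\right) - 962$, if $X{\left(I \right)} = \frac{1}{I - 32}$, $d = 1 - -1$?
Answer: $- \frac{74621}{78} \approx -956.68$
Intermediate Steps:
$f{\left(H,z \right)} = -9 + \frac{H}{9}$
$h{\left(G,J \right)} = -9 + \frac{G}{9}$
$d = 2$ ($d = 1 + 1 = 2$)
$X{\left(I \right)} = \frac{1}{-32 + I}$
$\left(\left(22 + h{\left(6,6 \right)} d\right) + X{\left(-46 \right)}\right) - 962 = \left(\left(22 + \left(-9 + \frac{1}{9} \cdot 6\right) 2\right) + \frac{1}{-32 - 46}\right) - 962 = \left(\left(22 + \left(-9 + \frac{2}{3}\right) 2\right) + \frac{1}{-78}\right) - 962 = \left(\left(22 - \frac{50}{3}\right) - \frac{1}{78}\right) - 962 = \left(\frac{16}{3} - \frac{1}{78}\right) - 962 = \frac{415}{78} - 962 = - \frac{74621}{78}$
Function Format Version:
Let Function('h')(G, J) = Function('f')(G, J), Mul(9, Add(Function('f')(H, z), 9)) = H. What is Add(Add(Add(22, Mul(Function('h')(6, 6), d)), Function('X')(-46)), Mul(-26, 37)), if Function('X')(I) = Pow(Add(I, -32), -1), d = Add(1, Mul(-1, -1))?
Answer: Rational(-74621, 78) ≈ -956.68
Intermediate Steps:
Function('f')(H, z) = Add(-9, Mul(Rational(1, 9), H))
Function('h')(G, J) = Add(-9, Mul(Rational(1, 9), G))
d = 2 (d = Add(1, 1) = 2)
Function('X')(I) = Pow(Add(-32, I), -1)
Add(Add(Add(22, Mul(Function('h')(6, 6), d)), Function('X')(-46)), Mul(-26, 37)) = Add(Add(Add(22, Mul(Add(-9, Mul(Rational(1, 9), 6)), 2)), Pow(Add(-32, -46), -1)), Mul(-26, 37)) = Add(Add(Add(22, Mul(Add(-9, Rational(2, 3)), 2)), Pow(-78, -1)), -962) = Add(Add(Add(22, Mul(Rational(-25, 3), 2)), Rational(-1, 78)), -962) = Add(Add(Add(22, Rational(-50, 3)), Rational(-1, 78)), -962) = Add(Add(Rational(16, 3), Rational(-1, 78)), -962) = Add(Rational(415, 78), -962) = Rational(-74621, 78)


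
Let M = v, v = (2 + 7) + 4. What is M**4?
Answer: 28561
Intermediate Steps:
v = 13 (v = 9 + 4 = 13)
M = 13
M**4 = 13**4 = 28561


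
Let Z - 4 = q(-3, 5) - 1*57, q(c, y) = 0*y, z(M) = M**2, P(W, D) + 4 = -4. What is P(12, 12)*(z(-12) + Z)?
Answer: -728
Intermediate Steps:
P(W, D) = -8 (P(W, D) = -4 - 4 = -8)
q(c, y) = 0
Z = -53 (Z = 4 + (0 - 1*57) = 4 + (0 - 57) = 4 - 57 = -53)
P(12, 12)*(z(-12) + Z) = -8*((-12)**2 - 53) = -8*(144 - 53) = -8*91 = -728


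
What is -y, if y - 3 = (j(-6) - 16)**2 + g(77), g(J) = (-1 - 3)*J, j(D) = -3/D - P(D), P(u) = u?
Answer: 859/4 ≈ 214.75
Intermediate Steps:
j(D) = -D - 3/D (j(D) = -3/D - D = -D - 3/D)
g(J) = -4*J
y = -859/4 (y = 3 + (((-1*(-6) - 3/(-6)) - 16)**2 - 4*77) = 3 + (((6 - 3*(-1/6)) - 16)**2 - 308) = 3 + (((6 + 1/2) - 16)**2 - 308) = 3 + ((13/2 - 16)**2 - 308) = 3 + ((-19/2)**2 - 308) = 3 + (361/4 - 308) = 3 - 871/4 = -859/4 ≈ -214.75)
-y = -1*(-859/4) = 859/4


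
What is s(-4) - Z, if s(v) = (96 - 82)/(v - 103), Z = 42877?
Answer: -4587853/107 ≈ -42877.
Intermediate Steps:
s(v) = 14/(-103 + v)
s(-4) - Z = 14/(-103 - 4) - 1*42877 = 14/(-107) - 42877 = 14*(-1/107) - 42877 = -14/107 - 42877 = -4587853/107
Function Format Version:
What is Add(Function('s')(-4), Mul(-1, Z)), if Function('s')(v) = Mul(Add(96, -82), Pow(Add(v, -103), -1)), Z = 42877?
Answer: Rational(-4587853, 107) ≈ -42877.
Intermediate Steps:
Function('s')(v) = Mul(14, Pow(Add(-103, v), -1))
Add(Function('s')(-4), Mul(-1, Z)) = Add(Mul(14, Pow(Add(-103, -4), -1)), Mul(-1, 42877)) = Add(Mul(14, Pow(-107, -1)), -42877) = Add(Mul(14, Rational(-1, 107)), -42877) = Add(Rational(-14, 107), -42877) = Rational(-4587853, 107)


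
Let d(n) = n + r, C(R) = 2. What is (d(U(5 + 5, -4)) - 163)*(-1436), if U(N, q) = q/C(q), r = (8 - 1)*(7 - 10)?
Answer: 267096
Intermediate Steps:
r = -21 (r = 7*(-3) = -21)
U(N, q) = q/2
d(n) = -21 + n (d(n) = n - 21 = -21 + n)
(d(U(5 + 5, -4)) - 163)*(-1436) = ((-21 + (½)*(-4)) - 163)*(-1436) = ((-21 - 2) - 163)*(-1436) = (-23 - 163)*(-1436) = -186*(-1436) = 267096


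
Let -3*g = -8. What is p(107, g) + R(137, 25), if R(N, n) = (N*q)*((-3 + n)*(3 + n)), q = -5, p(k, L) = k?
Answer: -421853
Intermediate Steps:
g = 8/3 (g = -⅓*(-8) = 8/3 ≈ 2.6667)
R(N, n) = -5*N*(-3 + n)*(3 + n) (R(N, n) = (N*(-5))*((-3 + n)*(3 + n)) = (-5*N)*((-3 + n)*(3 + n)) = -5*N*(-3 + n)*(3 + n))
p(107, g) + R(137, 25) = 107 + 5*137*(9 - 1*25²) = 107 + 5*137*(9 - 1*625) = 107 + 5*137*(9 - 625) = 107 + 5*137*(-616) = 107 - 421960 = -421853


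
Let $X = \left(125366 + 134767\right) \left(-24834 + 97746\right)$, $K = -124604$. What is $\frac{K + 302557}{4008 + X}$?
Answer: $\frac{177953}{18966821304} \approx 9.3823 \cdot 10^{-6}$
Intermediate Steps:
$X = 18966817296$ ($X = 260133 \cdot 72912 = 18966817296$)
$\frac{K + 302557}{4008 + X} = \frac{-124604 + 302557}{4008 + 18966817296} = \frac{177953}{18966821304}$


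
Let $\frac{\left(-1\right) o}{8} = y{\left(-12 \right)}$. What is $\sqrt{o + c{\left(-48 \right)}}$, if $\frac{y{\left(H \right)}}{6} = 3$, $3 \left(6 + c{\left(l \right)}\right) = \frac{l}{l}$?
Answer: $\frac{i \sqrt{1347}}{3} \approx 12.234 i$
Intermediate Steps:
$c{\left(l \right)} = - \frac{17}{3}$ ($c{\left(l \right)} = -6 + \frac{l \frac{1}{l}}{3} = -6 + \frac{1}{3} \cdot 1 = -6 + \frac{1}{3} = - \frac{17}{3}$)
$y{\left(H \right)} = 18$ ($y{\left(H \right)} = 6 \cdot 3 = 18$)
$o = -144$ ($o = \left(-8\right) 18 = -144$)
$\sqrt{o + c{\left(-48 \right)}} = \sqrt{-144 - \frac{17}{3}} = \sqrt{- \frac{449}{3}} = \frac{i \sqrt{1347}}{3}$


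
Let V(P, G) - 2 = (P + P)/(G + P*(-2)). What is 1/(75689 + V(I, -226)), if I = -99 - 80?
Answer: 66/4995427 ≈ 1.3212e-5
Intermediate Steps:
I = -179
V(P, G) = 2 + 2*P/(G - 2*P) (V(P, G) = 2 + (P + P)/(G + P*(-2)) = 2 + (2*P)/(G - 2*P) = 2 + 2*P/(G - 2*P))
1/(75689 + V(I, -226)) = 1/(75689 + 2*(-226 - 1*(-179))/(-226 - 2*(-179))) = 1/(75689 + 2*(-226 + 179)/(-226 + 358)) = 1/(75689 + 2*(-47)/132) = 1/(75689 + 2*(1/132)*(-47)) = 1/(75689 - 47/66) = 1/(4995427/66) = 66/4995427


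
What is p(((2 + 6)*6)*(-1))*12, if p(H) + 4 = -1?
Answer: -60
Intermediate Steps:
p(H) = -5 (p(H) = -4 - 1 = -5)
p(((2 + 6)*6)*(-1))*12 = -5*12 = -60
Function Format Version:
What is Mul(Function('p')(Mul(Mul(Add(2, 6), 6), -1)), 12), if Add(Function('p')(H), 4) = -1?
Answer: -60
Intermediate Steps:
Function('p')(H) = -5 (Function('p')(H) = Add(-4, -1) = -5)
Mul(Function('p')(Mul(Mul(Add(2, 6), 6), -1)), 12) = Mul(-5, 12) = -60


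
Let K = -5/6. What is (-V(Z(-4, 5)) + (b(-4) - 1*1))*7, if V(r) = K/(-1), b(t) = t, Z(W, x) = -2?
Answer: -245/6 ≈ -40.833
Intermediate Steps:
K = -⅚ (K = -5*⅙ = -⅚ ≈ -0.83333)
V(r) = ⅚ (V(r) = -⅚/(-1) = -⅚*(-1) = ⅚)
(-V(Z(-4, 5)) + (b(-4) - 1*1))*7 = (-1*⅚ + (-4 - 1*1))*7 = (-⅚ + (-4 - 1))*7 = (-⅚ - 5)*7 = -35/6*7 = -245/6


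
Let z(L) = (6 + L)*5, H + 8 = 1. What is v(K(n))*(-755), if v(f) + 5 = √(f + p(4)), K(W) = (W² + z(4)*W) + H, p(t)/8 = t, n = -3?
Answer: 3775 - 1510*I*√29 ≈ 3775.0 - 8131.6*I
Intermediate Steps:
H = -7 (H = -8 + 1 = -7)
z(L) = 30 + 5*L
p(t) = 8*t
K(W) = -7 + W² + 50*W (K(W) = (W² + (30 + 5*4)*W) - 7 = (W² + (30 + 20)*W) - 7 = (W² + 50*W) - 7 = -7 + W² + 50*W)
v(f) = -5 + √(32 + f) (v(f) = -5 + √(f + 8*4) = -5 + √(f + 32) = -5 + √(32 + f))
v(K(n))*(-755) = (-5 + √(32 + (-7 + (-3)² + 50*(-3))))*(-755) = (-5 + √(32 + (-7 + 9 - 150)))*(-755) = (-5 + √(32 - 148))*(-755) = (-5 + √(-116))*(-755) = (-5 + 2*I*√29)*(-755) = 3775 - 1510*I*√29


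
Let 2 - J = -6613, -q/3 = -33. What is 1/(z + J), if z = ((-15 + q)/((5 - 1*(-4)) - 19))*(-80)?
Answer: 1/7287 ≈ 0.00013723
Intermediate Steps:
q = 99 (q = -3*(-33) = 99)
J = 6615 (J = 2 - 1*(-6613) = 2 + 6613 = 6615)
z = 672 (z = ((-15 + 99)/((5 - 1*(-4)) - 19))*(-80) = (84/((5 + 4) - 19))*(-80) = (84/(9 - 19))*(-80) = (84/(-10))*(-80) = (84*(-⅒))*(-80) = -42/5*(-80) = 672)
1/(z + J) = 1/(672 + 6615) = 1/7287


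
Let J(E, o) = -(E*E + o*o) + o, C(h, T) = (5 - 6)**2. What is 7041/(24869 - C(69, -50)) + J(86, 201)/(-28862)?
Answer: 693417335/358870108 ≈ 1.9322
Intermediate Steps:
C(h, T) = 1 (C(h, T) = (-1)**2 = 1)
J(E, o) = o - E**2 - o**2 (J(E, o) = -(E**2 + o**2) + o = (-E**2 - o**2) + o = o - E**2 - o**2)
7041/(24869 - C(69, -50)) + J(86, 201)/(-28862) = 7041/(24869 - 1*1) + (201 - 1*86**2 - 1*201**2)/(-28862) = 7041/(24869 - 1) + (201 - 1*7396 - 1*40401)*(-1/28862) = 7041/24868 + (201 - 7396 - 40401)*(-1/28862) = 7041*(1/24868) - 47596*(-1/28862) = 7041/24868 + 23798/14431 = 693417335/358870108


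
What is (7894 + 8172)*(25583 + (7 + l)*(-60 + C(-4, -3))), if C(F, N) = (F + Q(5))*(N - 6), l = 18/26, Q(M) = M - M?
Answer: 5304655814/13 ≈ 4.0805e+8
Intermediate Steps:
Q(M) = 0
l = 9/13 (l = 18*(1/26) = 9/13 ≈ 0.69231)
C(F, N) = F*(-6 + N) (C(F, N) = (F + 0)*(N - 6) = F*(-6 + N))
(7894 + 8172)*(25583 + (7 + l)*(-60 + C(-4, -3))) = (7894 + 8172)*(25583 + (7 + 9/13)*(-60 - 4*(-6 - 3))) = 16066*(25583 + 100*(-60 - 4*(-9))/13) = 16066*(25583 + 100*(-60 + 36)/13) = 16066*(25583 + (100/13)*(-24)) = 16066*(25583 - 2400/13) = 16066*(330179/13) = 5304655814/13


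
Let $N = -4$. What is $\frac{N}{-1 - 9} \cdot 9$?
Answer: $\frac{18}{5} \approx 3.6$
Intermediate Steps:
$\frac{N}{-1 - 9} \cdot 9 = \frac{1}{-1 - 9} \left(-4\right) 9 = \frac{1}{-10} \left(-4\right) 9 = \left(- \frac{1}{10}\right) \left(-4\right) 9 = \frac{2}{5} \cdot 9 = \frac{18}{5}$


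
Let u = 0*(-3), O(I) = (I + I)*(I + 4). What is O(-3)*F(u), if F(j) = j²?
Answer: 0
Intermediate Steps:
O(I) = 2*I*(4 + I) (O(I) = (2*I)*(4 + I) = 2*I*(4 + I))
u = 0
O(-3)*F(u) = (2*(-3)*(4 - 3))*0² = (2*(-3)*1)*0 = -6*0 = 0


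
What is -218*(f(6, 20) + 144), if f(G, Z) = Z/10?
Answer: -31828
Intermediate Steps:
f(G, Z) = Z/10 (f(G, Z) = Z*(1/10) = Z/10)
-218*(f(6, 20) + 144) = -218*((1/10)*20 + 144) = -218*(2 + 144) = -218*146 = -31828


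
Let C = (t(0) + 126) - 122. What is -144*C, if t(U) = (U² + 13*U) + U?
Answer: -576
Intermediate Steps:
t(U) = U² + 14*U
C = 4 (C = (0*(14 + 0) + 126) - 122 = (0*14 + 126) - 122 = (0 + 126) - 122 = 126 - 122 = 4)
-144*C = -144*4 = -576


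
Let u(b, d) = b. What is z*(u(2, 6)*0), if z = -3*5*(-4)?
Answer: 0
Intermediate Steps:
z = 60 (z = -15*(-4) = 60)
z*(u(2, 6)*0) = 60*(2*0) = 60*0 = 0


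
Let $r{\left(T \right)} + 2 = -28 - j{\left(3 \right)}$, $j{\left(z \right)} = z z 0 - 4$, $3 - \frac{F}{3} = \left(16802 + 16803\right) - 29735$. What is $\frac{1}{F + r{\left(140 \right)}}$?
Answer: $- \frac{1}{11627} \approx -8.6007 \cdot 10^{-5}$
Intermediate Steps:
$F = -11601$ ($F = 9 - 3 \left(\left(16802 + 16803\right) - 29735\right) = 9 - 3 \left(33605 - 29735\right) = 9 - 11610 = -11601$)
$j{\left(z \right)} = -4$ ($j{\left(z \right)} = z^{2} \cdot 0 - 4 = 0 - 4 = -4$)
$r{\left(T \right)} = -26$ ($r{\left(T \right)} = -2 - 24 = -26$)
$\frac{1}{F + r{\left(140 \right)}} = \frac{1}{-11601 - 26} = \frac{1}{-11627} = - \frac{1}{11627}$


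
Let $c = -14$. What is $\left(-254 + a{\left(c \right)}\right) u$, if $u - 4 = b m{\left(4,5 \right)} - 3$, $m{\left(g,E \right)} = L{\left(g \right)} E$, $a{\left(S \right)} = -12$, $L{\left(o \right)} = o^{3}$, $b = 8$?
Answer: $-681226$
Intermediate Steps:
$m{\left(g,E \right)} = E g^{3}$ ($m{\left(g,E \right)} = g^{3} E = E g^{3}$)
$u = 2561$ ($u = 4 - \left(3 - 8 \cdot 5 \cdot 4^{3}\right) = 4 - \left(3 - 8 \cdot 5 \cdot 64\right) = 4 + \left(8 \cdot 320 - 3\right) = 4 + \left(2560 - 3\right) = 4 + 2557 = 2561$)
$\left(-254 + a{\left(c \right)}\right) u = \left(-254 - 12\right) 2561 = \left(-266\right) 2561 = -681226$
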